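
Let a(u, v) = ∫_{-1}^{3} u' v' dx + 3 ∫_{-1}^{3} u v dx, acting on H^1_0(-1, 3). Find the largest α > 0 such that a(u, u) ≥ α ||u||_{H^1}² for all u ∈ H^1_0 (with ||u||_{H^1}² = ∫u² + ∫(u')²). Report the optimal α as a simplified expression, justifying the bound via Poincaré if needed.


α = 1

Coercivity of a(·,·) on H^1_0(-1, 3) means a(u, u) ≥ α ||u||_{H^1}² for every u ∈ H^1_0.
The interval has length L = 4, and Poincaré/coercivity depend only on L. Here a(u, u) = ∫(u')² + (3)·∫u².
Here c = 3 ≥ 1, so a(u,u) = ∫(u')² + c∫u² ≥ ∫(u')² + ∫u² = ||u||_{H^1}², i.e. α = 1 works. No larger α is possible: a(u,u) ≥ α||u||_{H^1}² means (1−α)∫(u')² ≥ (α−c)∫u², and for the modes u_n = sin(nπ(x−x₀)/L) (x₀ the left endpoint) one has ∫u_n²/∫(u_n')² = (L/(nπ))² → 0, so a(u_n,u_n)/||u_n||_{H^1}² → 1. Hence the optimal constant is α = 1.
Therefore α = 1.


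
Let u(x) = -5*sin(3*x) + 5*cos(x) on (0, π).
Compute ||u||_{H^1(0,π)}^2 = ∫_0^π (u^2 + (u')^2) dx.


||u||_{H^1(0,π)}^2 = 150*π

u'(x) = -5*sin(x) - 15*cos(3*x).
Expand u² and (u')² and integrate term by term on (0, π), using: for integers n ≥ 1, ∫_0^π sin²(nx) dx = ∫_0^π cos²(nx) dx = π/2; for n ≠ n', ∫_0^π sin(nx)sin(n'x) dx = ∫_0^π cos(nx)cos(n'x) dx = 0; and by product-to-sum, ∫_0^π sin(nx)cos(n'x) dx = ½∫_0^π [sin((n+n')x) + sin((n−n')x)] dx, which is 0 when n+n' is even and 2n/(n²−n'²) when n+n' is odd (it need not vanish on (0, π)).
  u² squared terms: (-5)²·∫sin(3x)² dx = 25·π/2 = 25*π/2;  (5)²·∫cos(x)² dx = 25·π/2 = 25*π/2.
  u² cross terms: 2·(-5)·(5)·∫sin(3x)·cos(x) dx = -50·(0) = 0.
  So ∫_0^π u² dx = 25*π/2 + 25*π/2 + 0 = 25*π.
  (u')² squared terms: (-15)²·∫cos(3x)² dx = 225·π/2 = 225*π/2;  (-5)²·∫sin(x)² dx = 25·π/2 = 25*π/2.
  (u')² cross terms: 2·(-15)·(-5)·∫cos(3x)·sin(x) dx = 150·(0) = 0.
  So ∫_0^π (u')² dx = 225*π/2 + 25*π/2 + 0 = 125*π.
||u||_{H^1}^2 = (25*π) + (125*π) = 150*π.


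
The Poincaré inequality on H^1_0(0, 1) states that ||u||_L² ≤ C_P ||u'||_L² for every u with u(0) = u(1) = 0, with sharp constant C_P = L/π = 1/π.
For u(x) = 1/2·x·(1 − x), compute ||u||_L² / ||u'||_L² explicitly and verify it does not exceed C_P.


||u||_L² / ||u'||_L² = sqrt(10)/10 < C_P = 1/π.

u(x) = 1/2·x·(1 − x), so u'(x) = 1/2 - x.
u(x) = 1/2·x·(1 − x) vanishes at x = 0 and x = 1, so u ∈ H^1_0(0, 1). Differentiate via the product rule and integrate the resulting polynomials term by term.
  ∫_0^1 u² dx = ∫_0^1 (x^4/4 - x^3/2 + x^2/4) dx. Term by term:
    ∫_0^1 x^4/4 dx = 1/20;  ∫_0^1 -x^3/2 dx = -1/8;  ∫_0^1 x^2/4 dx = 1/12.
  Sum: 1/20 − 1/8 + 1/12 = 1/120.
  ∫_0^1 (u')² dx = ∫_0^1 (x^2 - x + 1/4) dx. Term by term:
    ∫_0^1 x^2 dx = 1/3;  ∫_0^1 -x dx = -1/2;  ∫_0^1 1/4 dx = 1/4.
  Sum: 1/3 − 1/2 + 1/4 = 1/12.
∫_0^1 u² dx = 1/120, so ||u||_L² = sqrt(30)/60.
∫_0^1 (u')² dx = 1/12, so ||u'||_L² = sqrt(3)/6.
Ratio ||u||_L² / ||u'||_L² = sqrt(10)/10.
Sharp Poincaré constant on H^1_0(0, 1) is C_P = L/π = 1/π, achieved by sin(π·x).
A polynomial bump cannot attain the sharp Poincaré constant (only the first sine eigenfunction does), so the ratio is strictly less than C_P, consistent with ||u||_L² ≤ C_P ||u'||_L².


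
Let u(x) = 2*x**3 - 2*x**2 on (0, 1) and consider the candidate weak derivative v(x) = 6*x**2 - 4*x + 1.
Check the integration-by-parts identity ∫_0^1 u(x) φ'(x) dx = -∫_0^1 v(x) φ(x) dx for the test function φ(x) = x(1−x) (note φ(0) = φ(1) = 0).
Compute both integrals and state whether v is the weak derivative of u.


LHS = 1/30, RHS = -2/15. No, v is not the weak derivative of u.

u(x) = 2*x**3 - 2*x**2, classical derivative u'(x) = 6*x**2 - 4*x.
φ(x) = x(1−x), so φ'(x) = 1 - 2*x.
Note φ(0) = φ(1) = 0, so the boundary term u·φ vanishes.
LHS = ∫_0^1 u(x) φ'(x) dx = ∫_0^1 (-4*x^4 + 6*x^3 - 2*x^2) dx. Term by term:
  ∫_0^1 -4*x^4 dx = -4/5;  ∫_0^1 6*x^3 dx = 3/2;  ∫_0^1 -2*x^2 dx = -2/3.
Sum: -4/5 + 3/2 − 2/3 = 1/30.
So LHS = 1/30.
∫_0^1 v(x) φ(x) dx = ∫_0^1 (-6*x^4 + 10*x^3 - 5*x^2 + x) dx. Term by term:
  ∫_0^1 -6*x^4 dx = -6/5;  ∫_0^1 10*x^3 dx = 5/2;  ∫_0^1 -5*x^2 dx = -5/3;
  ∫_0^1 x dx = 1/2.
Sum: -6/5 + 5/2 − 5/3 + 1/2 = 2/15.
So RHS = -∫_0^1 v(x) φ(x) dx = -2/15.
LHS − RHS = 1/6 ≠ 0, so the identity fails.
(For a valid weak derivative the identity must hold for EVERY test function, in particular this one. The failure shows v is NOT the weak derivative of u.)
Correct weak derivative would be u'(x) = 6*x**2 - 4*x.


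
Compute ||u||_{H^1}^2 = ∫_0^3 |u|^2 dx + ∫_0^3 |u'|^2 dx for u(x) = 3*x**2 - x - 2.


||u||_{H^1}^2 = 5199/10

The H^1 norm (squared) on an interval (0, L) is
  ||u||_{H^1}^2 = ∫_0^L u(x)^2 dx + ∫_0^L u'(x)^2 dx.
Compute u'(x) = 6*x - 1.
Then u(x)^2 = 9*x**4 - 6*x**3 - 11*x**2 + 4*x + 4 and u'(x)^2 = 36*x**2 - 12*x + 1.
Integrate each monomial from 0 to 3 using ∫_0^3 c·x^n dx = c·3^(n+1)/(n+1):
  ∫_0^3 u(x)^2 dx = ∫_0^3 (9*x^4 - 6*x^3 - 11*x^2 + 4*x + 4) dx. Term by term:
    ∫_0^3 9*x^4 dx = 2187/5;  ∫_0^3 -6*x^3 dx = -243/2;  ∫_0^3 -11*x^2 dx = -99;
    ∫_0^3 4*x dx = 18;  ∫_0^3 4 dx = 12.
  Sum: 2187/5 − 243/2 − 99 + 18 + 12 = 2469/10.
  ∫_0^3 u'(x)^2 dx = ∫_0^3 (36*x^2 - 12*x + 1) dx. Term by term:
    ∫_0^3 36*x^2 dx = 324;  ∫_0^3 -12*x dx = -54;  ∫_0^3 1 dx = 3.
  Sum: 324 − 54 + 3 = 273.
Adding: ||u||_{H^1}^2 = 2469/10 + 273 = 5199/10.


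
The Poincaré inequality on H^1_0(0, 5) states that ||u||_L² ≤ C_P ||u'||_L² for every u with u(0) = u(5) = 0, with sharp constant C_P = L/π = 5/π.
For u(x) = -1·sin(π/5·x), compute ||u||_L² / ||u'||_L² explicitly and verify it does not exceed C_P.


||u||_L² / ||u'||_L² = 5/π = C_P.

u(x) = -1·sin(π/5·x), so u'(x) = -π*cos(π*x/5)/5.
Writing u(x) = A·sin(kπx/L) with A = -1 and k = 1, use ∫_0^L sin²(kπx/L) dx = L/2 and ∫_0^L cos²(kπx/L) dx = L/2.
u² = 1·sin²(π/5·x) and (u')² = π^2/25·cos²(π/5·x), and each of sin², cos² integrates to L/2 = 5/2 over (0, 5).
∫_0^5 u² dx = 5/2, so ||u||_L² = sqrt(10)/2.
∫_0^5 (u')² dx = π^2/10, so ||u'||_L² = sqrt(10)*π/10.
Ratio ||u||_L² / ||u'||_L² = 5/π.
Sharp Poincaré constant on H^1_0(0, 5) is C_P = L/π = 5/π, achieved by sin(π/5·x).
This is the k = 1 eigenfunction (up to amplitude), so the ratio equals the sharp Poincaré constant exactly.


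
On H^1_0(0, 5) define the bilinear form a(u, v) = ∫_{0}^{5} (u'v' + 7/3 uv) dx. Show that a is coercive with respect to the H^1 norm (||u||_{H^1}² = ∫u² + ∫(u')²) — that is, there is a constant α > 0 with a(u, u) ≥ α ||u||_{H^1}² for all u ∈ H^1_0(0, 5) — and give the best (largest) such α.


α = 1

Coercivity of a(·,·) on H^1_0(0, 5) means a(u, u) ≥ α ||u||_{H^1}² for every u ∈ H^1_0.
The interval has length L = 5, and Poincaré/coercivity depend only on L. Here a(u, u) = ∫(u')² + (7/3)·∫u².
Here c = 7/3 ≥ 1, so a(u,u) = ∫(u')² + c∫u² ≥ ∫(u')² + ∫u² = ||u||_{H^1}², i.e. α = 1 works. No larger α is possible: a(u,u) ≥ α||u||_{H^1}² means (1−α)∫(u')² ≥ (α−c)∫u², and for the modes u_n = sin(nπ(x−x₀)/L) (x₀ the left endpoint) one has ∫u_n²/∫(u_n')² = (L/(nπ))² → 0, so a(u_n,u_n)/||u_n||_{H^1}² → 1. Hence the optimal constant is α = 1.
Therefore α = 1.


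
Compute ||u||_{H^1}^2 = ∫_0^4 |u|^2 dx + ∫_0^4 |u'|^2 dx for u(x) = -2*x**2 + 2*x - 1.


||u||_{H^1}^2 = 3396/5

The H^1 norm (squared) on an interval (0, L) is
  ||u||_{H^1}^2 = ∫_0^L u(x)^2 dx + ∫_0^L u'(x)^2 dx.
Compute u'(x) = 2 - 4*x.
Then u(x)^2 = 4*x**4 - 8*x**3 + 8*x**2 - 4*x + 1 and u'(x)^2 = 16*x**2 - 16*x + 4.
Integrate each monomial from 0 to 4 using ∫_0^4 c·x^n dx = c·4^(n+1)/(n+1):
  ∫_0^4 u(x)^2 dx = ∫_0^4 (4*x^4 - 8*x^3 + 8*x^2 - 4*x + 1) dx. Term by term:
    ∫_0^4 4*x^4 dx = 4096/5;  ∫_0^4 -8*x^3 dx = -512;  ∫_0^4 8*x^2 dx = 512/3;
    ∫_0^4 -4*x dx = -32;  ∫_0^4 1 dx = 4.
  Sum: 4096/5 − 512 + 512/3 − 32 + 4 = 6748/15.
  ∫_0^4 u'(x)^2 dx = ∫_0^4 (16*x^2 - 16*x + 4) dx. Term by term:
    ∫_0^4 16*x^2 dx = 1024/3;  ∫_0^4 -16*x dx = -128;  ∫_0^4 4 dx = 16.
  Sum: 1024/3 − 128 + 16 = 688/3.
Adding: ||u||_{H^1}^2 = 6748/15 + 688/3 = 3396/5.


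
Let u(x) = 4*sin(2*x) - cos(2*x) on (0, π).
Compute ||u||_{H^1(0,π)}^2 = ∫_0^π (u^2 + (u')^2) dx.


||u||_{H^1(0,π)}^2 = 85*π/2

u'(x) = 2*sin(2*x) + 8*cos(2*x).
Expand u² and (u')² and integrate term by term on (0, π), using: for integers n ≥ 1, ∫_0^π sin²(nx) dx = ∫_0^π cos²(nx) dx = π/2; for n ≠ n', ∫_0^π sin(nx)sin(n'x) dx = ∫_0^π cos(nx)cos(n'x) dx = 0; and by product-to-sum, ∫_0^π sin(nx)cos(n'x) dx = ½∫_0^π [sin((n+n')x) + sin((n−n')x)] dx, which is 0 when n+n' is even and 2n/(n²−n'²) when n+n' is odd (it need not vanish on (0, π)).
  u² squared terms: (-1)²·∫cos(2x)² dx = 1·π/2 = π/2;  (4)²·∫sin(2x)² dx = 16·π/2 = 8*π.
  u² cross terms: 2·(-1)·(4)·∫cos(2x)·sin(2x) dx = -8·(0) = 0.
  So ∫_0^π u² dx = π/2 + 8*π + 0 = 17*π/2.
  (u')² squared terms: (2)²·∫sin(2x)² dx = 4·π/2 = 2*π;  (8)²·∫cos(2x)² dx = 64·π/2 = 32*π.
  (u')² cross terms: 2·(2)·(8)·∫sin(2x)·cos(2x) dx = 32·(0) = 0.
  So ∫_0^π (u')² dx = 2*π + 32*π + 0 = 34*π.
||u||_{H^1}^2 = (17*π/2) + (34*π) = 85*π/2.


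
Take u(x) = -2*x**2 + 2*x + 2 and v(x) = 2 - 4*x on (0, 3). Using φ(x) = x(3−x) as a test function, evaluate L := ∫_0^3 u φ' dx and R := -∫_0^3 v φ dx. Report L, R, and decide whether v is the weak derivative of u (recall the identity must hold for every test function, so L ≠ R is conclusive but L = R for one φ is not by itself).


LHS = 18, RHS = 18. Yes, v = u' weakly.

u(x) = -2*x**2 + 2*x + 2, classical derivative u'(x) = 2 - 4*x.
φ(x) = x(3−x), so φ'(x) = 3 - 2*x.
Note φ(0) = φ(3) = 0, so the boundary term u·φ vanishes.
LHS = ∫_0^3 u(x) φ'(x) dx = ∫_0^3 (4*x^3 - 10*x^2 + 2*x + 6) dx. Term by term:
  ∫_0^3 4*x^3 dx = 81;  ∫_0^3 -10*x^2 dx = -90;  ∫_0^3 2*x dx = 9;
  ∫_0^3 6 dx = 18.
Sum: 81 − 90 + 9 + 18 = 18.
So LHS = 18.
∫_0^3 v(x) φ(x) dx = ∫_0^3 (4*x^3 - 14*x^2 + 6*x) dx. Term by term:
  ∫_0^3 4*x^3 dx = 81;  ∫_0^3 -14*x^2 dx = -126;  ∫_0^3 6*x dx = 27.
Sum: 81 − 126 + 27 = -18.
So RHS = -∫_0^3 v(x) φ(x) dx = 18.
LHS = RHS, so the identity holds for this test φ.
Moreover u is smooth here and v(x) = u'(x) = 2 - 4*x pointwise, so the identity holds for every test function. Hence v is the weak derivative of u.


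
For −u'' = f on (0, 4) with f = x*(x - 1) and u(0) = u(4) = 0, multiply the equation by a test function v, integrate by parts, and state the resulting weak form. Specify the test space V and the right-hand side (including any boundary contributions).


V = H^1_0(0, 4) (so v(0) = v(4) = 0); weak form: ∫_0^4 u'v' dx = ∫_0^4 (x*(x - 1)) v dx for all v ∈ V.

Multiply both sides by a test function v and integrate from 0 to 4:
  ∫_0^4 −u''(x) v(x) dx = ∫_0^4 f(x) v(x) dx.
Integrate the LHS by parts once:
  ∫_0^4 −u'' v dx = −[u'(x) v(x)]_0^4 + ∫_0^4 u'(x) v'(x) dx.
Thus ∫_0^4 u'(x) v'(x) dx = ∫_0^4 f(x) v(x) dx + [u'(x) v(x)]_0^4.
Choose V so that boundary terms are either known or forced to vanish.
u is Dirichlet: u(0) = u(4) = 0. Let V = H^1_0(0, 4); then v(0) = v(4) = 0, and [u' v]_0^4 = 0.
Weak formulation: find u (satisfying any essential BC) such that ∫_0^4 u'(x) v'(x) dx = ∫_0^4 f v dx for all v ∈ V.
Substituting f(x) = x*(x - 1), the right-hand side is ∫_0^4 (x*(x - 1)) v dx.


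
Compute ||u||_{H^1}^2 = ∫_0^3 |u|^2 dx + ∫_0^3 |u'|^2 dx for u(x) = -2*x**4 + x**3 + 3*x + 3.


||u||_{H^1}^2 = 635553/35

The H^1 norm (squared) on an interval (0, L) is
  ||u||_{H^1}^2 = ∫_0^L u(x)^2 dx + ∫_0^L u'(x)^2 dx.
Compute u'(x) = -8*x**3 + 3*x**2 + 3.
Then u(x)^2 = 4*x**8 - 4*x**7 + x**6 - 12*x**5 - 6*x**4 + 6*x**3 + 9*x**2 + 18*x + 9 and u'(x)^2 = 64*x**6 - 48*x**5 + 9*x**4 - 48*x**3 + 18*x**2 + 9.
Integrate each monomial from 0 to 3 using ∫_0^3 c·x^n dx = c·3^(n+1)/(n+1):
  ∫_0^3 u(x)^2 dx = ∫_0^3 (4*x^8 - 4*x^7 + x^6 - 12*x^5 - 6*x^4 + 6*x^3 + 9*x^2 + 18*x + 9) dx. Term by term:
    ∫_0^3 4*x^8 dx = 8748;  ∫_0^3 -4*x^7 dx = -6561/2;  ∫_0^3 x^6 dx = 2187/7;
    ∫_0^3 -12*x^5 dx = -1458;  ∫_0^3 -6*x^4 dx = -1458/5;  ∫_0^3 6*x^3 dx = 243/2;
    ∫_0^3 9*x^2 dx = 81;  ∫_0^3 18*x dx = 81;  ∫_0^3 9 dx = 27.
  Sum: 8748 − 6561/2 + 2187/7 − 1458 − 1458/5 + 243/2 + 81 + 81 + 27 = 151929/35.
  ∫_0^3 u'(x)^2 dx = ∫_0^3 (64*x^6 - 48*x^5 + 9*x^4 - 48*x^3 + 18*x^2 + 9) dx. Term by term:
    ∫_0^3 64*x^6 dx = 139968/7;  ∫_0^3 -48*x^5 dx = -5832;  ∫_0^3 9*x^4 dx = 2187/5;
    ∫_0^3 -48*x^3 dx = -972;  ∫_0^3 18*x^2 dx = 162;  ∫_0^3 9 dx = 27.
  Sum: 139968/7 − 5832 + 2187/5 − 972 + 162 + 27 = 483624/35.
Adding: ||u||_{H^1}^2 = 151929/35 + 483624/35 = 635553/35.


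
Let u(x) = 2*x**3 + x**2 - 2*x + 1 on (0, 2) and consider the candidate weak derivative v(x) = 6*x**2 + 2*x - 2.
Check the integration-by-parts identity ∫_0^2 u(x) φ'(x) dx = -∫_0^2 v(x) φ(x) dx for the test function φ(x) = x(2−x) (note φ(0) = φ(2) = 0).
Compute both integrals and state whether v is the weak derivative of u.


LHS = -48/5, RHS = -48/5. Yes, v = u' weakly.

u(x) = 2*x**3 + x**2 - 2*x + 1, classical derivative u'(x) = 6*x**2 + 2*x - 2.
φ(x) = x(2−x), so φ'(x) = 2 - 2*x.
Note φ(0) = φ(2) = 0, so the boundary term u·φ vanishes.
LHS = ∫_0^2 u(x) φ'(x) dx = ∫_0^2 (-4*x^4 + 2*x^3 + 6*x^2 - 6*x + 2) dx. Term by term:
  ∫_0^2 -4*x^4 dx = -128/5;  ∫_0^2 2*x^3 dx = 8;  ∫_0^2 6*x^2 dx = 16;
  ∫_0^2 -6*x dx = -12;  ∫_0^2 2 dx = 4.
Sum: -128/5 + 8 + 16 − 12 + 4 = -48/5.
So LHS = -48/5.
∫_0^2 v(x) φ(x) dx = ∫_0^2 (-6*x^4 + 10*x^3 + 6*x^2 - 4*x) dx. Term by term:
  ∫_0^2 -6*x^4 dx = -192/5;  ∫_0^2 10*x^3 dx = 40;  ∫_0^2 6*x^2 dx = 16;
  ∫_0^2 -4*x dx = -8.
Sum: -192/5 + 40 + 16 − 8 = 48/5.
So RHS = -∫_0^2 v(x) φ(x) dx = -48/5.
LHS = RHS, so the identity holds for this test φ.
Moreover u is smooth here and v(x) = u'(x) = 6*x**2 + 2*x - 2 pointwise, so the identity holds for every test function. Hence v is the weak derivative of u.


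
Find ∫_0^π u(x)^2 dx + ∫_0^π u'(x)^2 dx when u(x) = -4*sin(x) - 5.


||u||_{H^1(0,π)}^2 = 80 + 41*π

u'(x) = -4*cos(x).
Expand u² and (u')² and integrate term by term on (0, π), using: for integers n ≥ 1, ∫_0^π sin²(nx) dx = ∫_0^π cos²(nx) dx = π/2; for n ≠ n', ∫_0^π sin(nx)sin(n'x) dx = ∫_0^π cos(nx)cos(n'x) dx = 0; and by product-to-sum, ∫_0^π sin(nx)cos(n'x) dx = ½∫_0^π [sin((n+n')x) + sin((n−n')x)] dx, which is 0 when n+n' is even and 2n/(n²−n'²) when n+n' is odd (it need not vanish on (0, π)). For the constant mode: ∫_0^π 1 dx = π, ∫_0^π cos(nx) dx = 0, ∫_0^π sin(nx) dx = (1−(−1)^n)/n.
  u² squared terms: (-5)²·∫1 dx = 25·π = 25*π;  (-4)²·∫sin(x)² dx = 16·π/2 = 8*π.
  u² cross terms: 2·(-5)·(-4)·∫1·sin(x) dx = 40·(2) = 80.
  So ∫_0^π u² dx = 25*π + 8*π + 80 = 80 + 33*π.
  (u')² squared terms: (-4)²·∫cos(x)² dx = 16·π/2 = 8*π.
  So ∫_0^π (u')² dx = 8*π.
||u||_{H^1}^2 = (80 + 33*π) + (8*π) = 80 + 41*π.


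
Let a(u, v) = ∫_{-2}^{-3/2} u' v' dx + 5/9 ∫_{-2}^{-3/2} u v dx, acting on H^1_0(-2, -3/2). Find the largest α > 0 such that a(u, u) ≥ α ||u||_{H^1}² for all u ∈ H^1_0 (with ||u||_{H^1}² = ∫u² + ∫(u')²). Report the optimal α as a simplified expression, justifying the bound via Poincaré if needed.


α = (5 + 36*π^2)/(9*(1 + 4*π^2))

Coercivity of a(·,·) on H^1_0(-2, -3/2) means a(u, u) ≥ α ||u||_{H^1}² for every u ∈ H^1_0.
The interval has length L = 1/2, and Poincaré/coercivity depend only on L. Here a(u, u) = ∫(u')² + (5/9)·∫u².
Here 0 < c = 5/9 < 1. The condition a(u,u) ≥ α||u||_{H^1}² reads (1−α)∫(u')² ≥ (α−c)∫u². Any admissible α is ≤ 1 (rapidly oscillating u have ∫u²/∫(u')² → 0), and α = 1 would force 0 ≥ (1−c)∫u², impossible since c < 1; so 1−α > 0. By the sharp Poincaré inequality on H^1_0 of an interval of length L, ∫(u')² ≥ (π/L)²∫u² with equality for the first sine mode sin(π(x−x₀)/L) (x₀ the left endpoint), so the inequality holds for all u iff (1−α)(π/L)² ≥ α − c, i.e. α ≤ ((π/L)² + c)/((π/L)² + 1) = (1 + c(L/π)²)/(1 + (L/π)²). With (π/L)² = 4*π^2 and c = 5/9, the largest admissible constant is α = ((π/L)² + c)/((π/L)² + 1).
Simplifying, α = (5 + 36*π^2)/(9*(1 + 4*π^2)).


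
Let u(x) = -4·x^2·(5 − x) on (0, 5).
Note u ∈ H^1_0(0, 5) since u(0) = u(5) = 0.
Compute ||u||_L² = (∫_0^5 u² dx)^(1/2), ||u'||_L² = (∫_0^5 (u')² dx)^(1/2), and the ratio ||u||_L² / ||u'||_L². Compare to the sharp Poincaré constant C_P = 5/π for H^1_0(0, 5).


||u||_L² / ||u'||_L² = 5*sqrt(14)/14 < C_P = 5/π.

u(x) = -4·x^2·(5 − x), so u'(x) = 4*x*(3*x - 10).
u(x) = -4·x^2·(5 − x) vanishes at x = 0 and x = 5, so u ∈ H^1_0(0, 5). Differentiate via the product rule and integrate the resulting polynomials term by term.
  ∫_0^5 u² dx = ∫_0^5 (16*x^6 - 160*x^5 + 400*x^4) dx. Term by term:
    ∫_0^5 16*x^6 dx = 1250000/7;  ∫_0^5 -160*x^5 dx = -1250000/3;  ∫_0^5 400*x^4 dx = 250000.
  Sum: 1250000/7 − 1250000/3 + 250000 = 250000/21.
  ∫_0^5 (u')² dx = ∫_0^5 (144*x^4 - 960*x^3 + 1600*x^2) dx. Term by term:
    ∫_0^5 144*x^4 dx = 90000;  ∫_0^5 -960*x^3 dx = -150000;  ∫_0^5 1600*x^2 dx = 200000/3.
  Sum: 90000 − 150000 + 200000/3 = 20000/3.
∫_0^5 u² dx = 250000/21, so ||u||_L² = 500*sqrt(21)/21.
∫_0^5 (u')² dx = 20000/3, so ||u'||_L² = 100*sqrt(6)/3.
Ratio ||u||_L² / ||u'||_L² = 5*sqrt(14)/14.
Sharp Poincaré constant on H^1_0(0, 5) is C_P = L/π = 5/π, achieved by sin(π/5·x).
A polynomial bump cannot attain the sharp Poincaré constant (only the first sine eigenfunction does), so the ratio is strictly less than C_P, consistent with ||u||_L² ≤ C_P ||u'||_L².


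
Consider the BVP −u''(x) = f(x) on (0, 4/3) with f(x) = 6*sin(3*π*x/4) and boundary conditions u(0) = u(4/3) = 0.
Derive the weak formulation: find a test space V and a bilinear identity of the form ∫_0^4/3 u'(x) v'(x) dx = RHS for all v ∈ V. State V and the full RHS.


V = H^1_0(0, 4/3) (so v(0) = v(4/3) = 0); weak form: ∫_0^4/3 u'v' dx = ∫_0^4/3 (6*sin(3*π*x/4)) v dx for all v ∈ V.

Multiply both sides by a test function v and integrate from 0 to 4/3:
  ∫_0^4/3 −u''(x) v(x) dx = ∫_0^4/3 f(x) v(x) dx.
Integrate the LHS by parts once:
  ∫_0^4/3 −u'' v dx = −[u'(x) v(x)]_0^4/3 + ∫_0^4/3 u'(x) v'(x) dx.
Thus ∫_0^4/3 u'(x) v'(x) dx = ∫_0^4/3 f(x) v(x) dx + [u'(x) v(x)]_0^4/3.
Choose V so that boundary terms are either known or forced to vanish.
u is Dirichlet: u(0) = u(4/3) = 0. Let V = H^1_0(0, 4/3); then v(0) = v(4/3) = 0, and [u' v]_0^4/3 = 0.
Weak formulation: find u (satisfying any essential BC) such that ∫_0^4/3 u'(x) v'(x) dx = ∫_0^4/3 f v dx for all v ∈ V.
Substituting f(x) = 6*sin(3*π*x/4), the right-hand side is ∫_0^4/3 (6*sin(3*π*x/4)) v dx.


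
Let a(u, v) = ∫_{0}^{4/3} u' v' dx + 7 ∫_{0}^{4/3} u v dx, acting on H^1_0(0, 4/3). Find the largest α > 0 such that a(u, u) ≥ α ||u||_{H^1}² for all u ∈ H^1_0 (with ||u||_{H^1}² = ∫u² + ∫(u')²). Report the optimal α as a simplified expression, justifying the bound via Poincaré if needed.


α = 1

Coercivity of a(·,·) on H^1_0(0, 4/3) means a(u, u) ≥ α ||u||_{H^1}² for every u ∈ H^1_0.
The interval has length L = 4/3, and Poincaré/coercivity depend only on L. Here a(u, u) = ∫(u')² + (7)·∫u².
Here c = 7 ≥ 1, so a(u,u) = ∫(u')² + c∫u² ≥ ∫(u')² + ∫u² = ||u||_{H^1}², i.e. α = 1 works. No larger α is possible: a(u,u) ≥ α||u||_{H^1}² means (1−α)∫(u')² ≥ (α−c)∫u², and for the modes u_n = sin(nπ(x−x₀)/L) (x₀ the left endpoint) one has ∫u_n²/∫(u_n')² = (L/(nπ))² → 0, so a(u_n,u_n)/||u_n||_{H^1}² → 1. Hence the optimal constant is α = 1.
Therefore α = 1.


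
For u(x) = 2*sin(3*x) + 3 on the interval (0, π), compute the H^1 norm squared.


||u||_{H^1(0,π)}^2 = 8 + 29*π

u'(x) = 6*cos(3*x).
Expand u² and (u')² and integrate term by term on (0, π), using: for integers n ≥ 1, ∫_0^π sin²(nx) dx = ∫_0^π cos²(nx) dx = π/2; for n ≠ n', ∫_0^π sin(nx)sin(n'x) dx = ∫_0^π cos(nx)cos(n'x) dx = 0; and by product-to-sum, ∫_0^π sin(nx)cos(n'x) dx = ½∫_0^π [sin((n+n')x) + sin((n−n')x)] dx, which is 0 when n+n' is even and 2n/(n²−n'²) when n+n' is odd (it need not vanish on (0, π)). For the constant mode: ∫_0^π 1 dx = π, ∫_0^π cos(nx) dx = 0, ∫_0^π sin(nx) dx = (1−(−1)^n)/n.
  u² squared terms: (3)²·∫1 dx = 9·π = 9*π;  (2)²·∫sin(3x)² dx = 4·π/2 = 2*π.
  u² cross terms: 2·(3)·(2)·∫1·sin(3x) dx = 12·(2/3) = 8.
  So ∫_0^π u² dx = 9*π + 2*π + 8 = 8 + 11*π.
  (u')² squared terms: (6)²·∫cos(3x)² dx = 36·π/2 = 18*π.
  So ∫_0^π (u')² dx = 18*π.
||u||_{H^1}^2 = (8 + 11*π) + (18*π) = 8 + 29*π.


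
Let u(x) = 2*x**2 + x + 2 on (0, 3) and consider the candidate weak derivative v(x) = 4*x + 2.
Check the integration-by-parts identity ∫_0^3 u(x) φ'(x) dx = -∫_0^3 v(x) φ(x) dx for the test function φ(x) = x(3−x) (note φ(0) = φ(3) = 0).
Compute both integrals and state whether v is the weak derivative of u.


LHS = -63/2, RHS = -36. No, v is not the weak derivative of u.

u(x) = 2*x**2 + x + 2, classical derivative u'(x) = 4*x + 1.
φ(x) = x(3−x), so φ'(x) = 3 - 2*x.
Note φ(0) = φ(3) = 0, so the boundary term u·φ vanishes.
LHS = ∫_0^3 u(x) φ'(x) dx = ∫_0^3 (-4*x^3 + 4*x^2 - x + 6) dx. Term by term:
  ∫_0^3 -4*x^3 dx = -81;  ∫_0^3 4*x^2 dx = 36;  ∫_0^3 -x dx = -9/2;
  ∫_0^3 6 dx = 18.
Sum: -81 + 36 − 9/2 + 18 = -63/2.
So LHS = -63/2.
∫_0^3 v(x) φ(x) dx = ∫_0^3 (-4*x^3 + 10*x^2 + 6*x) dx. Term by term:
  ∫_0^3 -4*x^3 dx = -81;  ∫_0^3 10*x^2 dx = 90;  ∫_0^3 6*x dx = 27.
Sum: -81 + 90 + 27 = 36.
So RHS = -∫_0^3 v(x) φ(x) dx = -36.
LHS − RHS = 9/2 ≠ 0, so the identity fails.
(For a valid weak derivative the identity must hold for EVERY test function, in particular this one. The failure shows v is NOT the weak derivative of u.)
Correct weak derivative would be u'(x) = 4*x + 1.


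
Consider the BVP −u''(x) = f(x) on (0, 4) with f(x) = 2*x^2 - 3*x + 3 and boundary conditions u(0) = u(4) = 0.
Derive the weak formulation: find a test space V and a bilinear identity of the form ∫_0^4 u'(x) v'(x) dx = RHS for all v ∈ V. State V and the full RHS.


V = H^1_0(0, 4) (so v(0) = v(4) = 0); weak form: ∫_0^4 u'v' dx = ∫_0^4 (2*x^2 - 3*x + 3) v dx for all v ∈ V.

Multiply both sides by a test function v and integrate from 0 to 4:
  ∫_0^4 −u''(x) v(x) dx = ∫_0^4 f(x) v(x) dx.
Integrate the LHS by parts once:
  ∫_0^4 −u'' v dx = −[u'(x) v(x)]_0^4 + ∫_0^4 u'(x) v'(x) dx.
Thus ∫_0^4 u'(x) v'(x) dx = ∫_0^4 f(x) v(x) dx + [u'(x) v(x)]_0^4.
Choose V so that boundary terms are either known or forced to vanish.
u is Dirichlet: u(0) = u(4) = 0. Let V = H^1_0(0, 4); then v(0) = v(4) = 0, and [u' v]_0^4 = 0.
Weak formulation: find u (satisfying any essential BC) such that ∫_0^4 u'(x) v'(x) dx = ∫_0^4 f v dx for all v ∈ V.
Substituting f(x) = 2*x^2 - 3*x + 3, the right-hand side is ∫_0^4 (2*x^2 - 3*x + 3) v dx.


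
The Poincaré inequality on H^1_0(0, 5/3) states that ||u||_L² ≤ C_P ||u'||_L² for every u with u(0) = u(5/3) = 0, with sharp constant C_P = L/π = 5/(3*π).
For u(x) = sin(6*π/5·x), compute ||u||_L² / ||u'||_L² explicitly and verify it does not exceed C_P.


||u||_L² / ||u'||_L² = 5/(6*π) < C_P = 5/(3*π).

u(x) = sin(6*π/5·x), so u'(x) = 6*π*cos(6*π*x/5)/5.
Writing u(x) = A·sin(kπx/L) with A = 1 and k = 2, use ∫_0^L sin²(kπx/L) dx = L/2 and ∫_0^L cos²(kπx/L) dx = L/2.
u² = 1·sin²(6*π/5·x) and (u')² = 36*π^2/25·cos²(6*π/5·x), and each of sin², cos² integrates to L/2 = 5/6 over (0, 5/3).
∫_0^5/3 u² dx = 5/6, so ||u||_L² = sqrt(30)/6.
∫_0^5/3 (u')² dx = 6*π^2/5, so ||u'||_L² = sqrt(30)*π/5.
Ratio ||u||_L² / ||u'||_L² = 5/(6*π).
Sharp Poincaré constant on H^1_0(0, 5/3) is C_P = L/π = 5/(3*π), achieved by sin(3*π/5·x).
This is the k = 2 harmonic; the ratio L/(kπ) is strictly less than C_P = L/π, consistent with the sharp inequality ||u||_L² ≤ C_P ||u'||_L².


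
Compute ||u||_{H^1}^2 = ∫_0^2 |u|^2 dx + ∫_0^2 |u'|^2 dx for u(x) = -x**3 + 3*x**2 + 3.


||u||_{H^1}^2 = 2222/35

The H^1 norm (squared) on an interval (0, L) is
  ||u||_{H^1}^2 = ∫_0^L u(x)^2 dx + ∫_0^L u'(x)^2 dx.
Compute u'(x) = -3*x**2 + 6*x.
Then u(x)^2 = x**6 - 6*x**5 + 9*x**4 - 6*x**3 + 18*x**2 + 9 and u'(x)^2 = 9*x**4 - 36*x**3 + 36*x**2.
Integrate each monomial from 0 to 2 using ∫_0^2 c·x^n dx = c·2^(n+1)/(n+1):
  ∫_0^2 u(x)^2 dx = ∫_0^2 (x^6 - 6*x^5 + 9*x^4 - 6*x^3 + 18*x^2 + 9) dx. Term by term:
    ∫_0^2 x^6 dx = 128/7;  ∫_0^2 -6*x^5 dx = -64;  ∫_0^2 9*x^4 dx = 288/5;
    ∫_0^2 -6*x^3 dx = -24;  ∫_0^2 18*x^2 dx = 48;  ∫_0^2 9 dx = 18.
  Sum: 128/7 − 64 + 288/5 − 24 + 48 + 18 = 1886/35.
  ∫_0^2 u'(x)^2 dx = ∫_0^2 (9*x^4 - 36*x^3 + 36*x^2) dx. Term by term:
    ∫_0^2 9*x^4 dx = 288/5;  ∫_0^2 -36*x^3 dx = -144;  ∫_0^2 36*x^2 dx = 96.
  Sum: 288/5 − 144 + 96 = 48/5.
Adding: ||u||_{H^1}^2 = 1886/35 + 48/5 = 2222/35.


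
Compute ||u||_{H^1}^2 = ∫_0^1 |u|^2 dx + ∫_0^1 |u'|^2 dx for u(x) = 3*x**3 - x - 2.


||u||_{H^1}^2 = 307/21

The H^1 norm (squared) on an interval (0, L) is
  ||u||_{H^1}^2 = ∫_0^L u(x)^2 dx + ∫_0^L u'(x)^2 dx.
Compute u'(x) = 9*x**2 - 1.
Then u(x)^2 = 9*x**6 - 6*x**4 - 12*x**3 + x**2 + 4*x + 4 and u'(x)^2 = 81*x**4 - 18*x**2 + 1.
Integrate each monomial from 0 to 1 using ∫_0^1 c·x^n dx = c·1^(n+1)/(n+1):
  ∫_0^1 u(x)^2 dx = ∫_0^1 (9*x^6 - 6*x^4 - 12*x^3 + x^2 + 4*x + 4) dx. Term by term:
    ∫_0^1 9*x^6 dx = 9/7;  ∫_0^1 -6*x^4 dx = -6/5;  ∫_0^1 -12*x^3 dx = -3;
    ∫_0^1 x^2 dx = 1/3;  ∫_0^1 4*x dx = 2;  ∫_0^1 4 dx = 4.
  Sum: 9/7 − 6/5 − 3 + 1/3 + 2 + 4 = 359/105.
  ∫_0^1 u'(x)^2 dx = ∫_0^1 (81*x^4 - 18*x^2 + 1) dx. Term by term:
    ∫_0^1 81*x^4 dx = 81/5;  ∫_0^1 -18*x^2 dx = -6;  ∫_0^1 1 dx = 1.
  Sum: 81/5 − 6 + 1 = 56/5.
Adding: ||u||_{H^1}^2 = 359/105 + 56/5 = 307/21.


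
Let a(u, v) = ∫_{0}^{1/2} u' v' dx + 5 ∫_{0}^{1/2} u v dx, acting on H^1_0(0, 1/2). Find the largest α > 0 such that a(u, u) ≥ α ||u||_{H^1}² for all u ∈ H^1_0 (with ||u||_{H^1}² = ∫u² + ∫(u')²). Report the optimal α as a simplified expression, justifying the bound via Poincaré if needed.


α = 1

Coercivity of a(·,·) on H^1_0(0, 1/2) means a(u, u) ≥ α ||u||_{H^1}² for every u ∈ H^1_0.
The interval has length L = 1/2, and Poincaré/coercivity depend only on L. Here a(u, u) = ∫(u')² + (5)·∫u².
Here c = 5 ≥ 1, so a(u,u) = ∫(u')² + c∫u² ≥ ∫(u')² + ∫u² = ||u||_{H^1}², i.e. α = 1 works. No larger α is possible: a(u,u) ≥ α||u||_{H^1}² means (1−α)∫(u')² ≥ (α−c)∫u², and for the modes u_n = sin(nπ(x−x₀)/L) (x₀ the left endpoint) one has ∫u_n²/∫(u_n')² = (L/(nπ))² → 0, so a(u_n,u_n)/||u_n||_{H^1}² → 1. Hence the optimal constant is α = 1.
Therefore α = 1.


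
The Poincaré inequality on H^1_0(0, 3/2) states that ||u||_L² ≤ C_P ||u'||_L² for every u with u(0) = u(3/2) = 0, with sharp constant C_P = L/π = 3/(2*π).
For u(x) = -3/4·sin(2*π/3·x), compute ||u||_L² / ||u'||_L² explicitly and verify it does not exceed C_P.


||u||_L² / ||u'||_L² = 3/(2*π) = C_P.

u(x) = -3/4·sin(2*π/3·x), so u'(x) = -π*cos(2*π*x/3)/2.
Writing u(x) = A·sin(kπx/L) with A = -3/4 and k = 1, use ∫_0^L sin²(kπx/L) dx = L/2 and ∫_0^L cos²(kπx/L) dx = L/2.
u² = 9/16·sin²(2*π/3·x) and (u')² = π^2/4·cos²(2*π/3·x), and each of sin², cos² integrates to L/2 = 3/4 over (0, 3/2).
∫_0^3/2 u² dx = 27/64, so ||u||_L² = 3*sqrt(3)/8.
∫_0^3/2 (u')² dx = 3*π^2/16, so ||u'||_L² = sqrt(3)*π/4.
Ratio ||u||_L² / ||u'||_L² = 3/(2*π).
Sharp Poincaré constant on H^1_0(0, 3/2) is C_P = L/π = 3/(2*π), achieved by sin(2*π/3·x).
This is the k = 1 eigenfunction (up to amplitude), so the ratio equals the sharp Poincaré constant exactly.


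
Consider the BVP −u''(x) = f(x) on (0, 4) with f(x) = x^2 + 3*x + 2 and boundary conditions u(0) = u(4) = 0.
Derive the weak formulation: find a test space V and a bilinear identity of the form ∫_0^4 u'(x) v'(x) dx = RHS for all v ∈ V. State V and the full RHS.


V = H^1_0(0, 4) (so v(0) = v(4) = 0); weak form: ∫_0^4 u'v' dx = ∫_0^4 (x^2 + 3*x + 2) v dx for all v ∈ V.

Multiply both sides by a test function v and integrate from 0 to 4:
  ∫_0^4 −u''(x) v(x) dx = ∫_0^4 f(x) v(x) dx.
Integrate the LHS by parts once:
  ∫_0^4 −u'' v dx = −[u'(x) v(x)]_0^4 + ∫_0^4 u'(x) v'(x) dx.
Thus ∫_0^4 u'(x) v'(x) dx = ∫_0^4 f(x) v(x) dx + [u'(x) v(x)]_0^4.
Choose V so that boundary terms are either known or forced to vanish.
u is Dirichlet: u(0) = u(4) = 0. Let V = H^1_0(0, 4); then v(0) = v(4) = 0, and [u' v]_0^4 = 0.
Weak formulation: find u (satisfying any essential BC) such that ∫_0^4 u'(x) v'(x) dx = ∫_0^4 f v dx for all v ∈ V.
Substituting f(x) = x^2 + 3*x + 2, the right-hand side is ∫_0^4 (x^2 + 3*x + 2) v dx.


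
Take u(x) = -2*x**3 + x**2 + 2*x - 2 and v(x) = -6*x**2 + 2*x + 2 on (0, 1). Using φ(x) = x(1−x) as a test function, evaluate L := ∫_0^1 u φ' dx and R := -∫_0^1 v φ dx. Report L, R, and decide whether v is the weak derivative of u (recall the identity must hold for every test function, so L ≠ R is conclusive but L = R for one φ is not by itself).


LHS = -1/5, RHS = -1/5. Yes, v = u' weakly.

u(x) = -2*x**3 + x**2 + 2*x - 2, classical derivative u'(x) = -6*x**2 + 2*x + 2.
φ(x) = x(1−x), so φ'(x) = 1 - 2*x.
Note φ(0) = φ(1) = 0, so the boundary term u·φ vanishes.
LHS = ∫_0^1 u(x) φ'(x) dx = ∫_0^1 (4*x^4 - 4*x^3 - 3*x^2 + 6*x - 2) dx. Term by term:
  ∫_0^1 4*x^4 dx = 4/5;  ∫_0^1 -4*x^3 dx = -1;  ∫_0^1 -3*x^2 dx = -1;
  ∫_0^1 6*x dx = 3;  ∫_0^1 -2 dx = -2.
Sum: 4/5 − 1 − 1 + 3 − 2 = -1/5.
So LHS = -1/5.
∫_0^1 v(x) φ(x) dx = ∫_0^1 (6*x^4 - 8*x^3 + 2*x) dx. Term by term:
  ∫_0^1 6*x^4 dx = 6/5;  ∫_0^1 -8*x^3 dx = -2;  ∫_0^1 2*x dx = 1.
Sum: 6/5 − 2 + 1 = 1/5.
So RHS = -∫_0^1 v(x) φ(x) dx = -1/5.
LHS = RHS, so the identity holds for this test φ.
Moreover u is smooth here and v(x) = u'(x) = -6*x**2 + 2*x + 2 pointwise, so the identity holds for every test function. Hence v is the weak derivative of u.


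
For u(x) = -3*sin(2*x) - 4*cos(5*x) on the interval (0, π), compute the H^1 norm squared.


||u||_{H^1(0,π)}^2 = -832/7 + 461*π/2

u'(x) = 20*sin(5*x) - 6*cos(2*x).
Expand u² and (u')² and integrate term by term on (0, π), using: for integers n ≥ 1, ∫_0^π sin²(nx) dx = ∫_0^π cos²(nx) dx = π/2; for n ≠ n', ∫_0^π sin(nx)sin(n'x) dx = ∫_0^π cos(nx)cos(n'x) dx = 0; and by product-to-sum, ∫_0^π sin(nx)cos(n'x) dx = ½∫_0^π [sin((n+n')x) + sin((n−n')x)] dx, which is 0 when n+n' is even and 2n/(n²−n'²) when n+n' is odd (it need not vanish on (0, π)).
  u² squared terms: (-4)²·∫cos(5x)² dx = 16·π/2 = 8*π;  (-3)²·∫sin(2x)² dx = 9·π/2 = 9*π/2.
  u² cross terms: 2·(-4)·(-3)·∫cos(5x)·sin(2x) dx = 24·(-4/21) = -32/7.
  So ∫_0^π u² dx = 8*π + 9*π/2 − 32/7 = -32/7 + 25*π/2.
  (u')² squared terms: (-6)²·∫cos(2x)² dx = 36·π/2 = 18*π;  (20)²·∫sin(5x)² dx = 400·π/2 = 200*π.
  (u')² cross terms: 2·(-6)·(20)·∫cos(2x)·sin(5x) dx = -240·(10/21) = -800/7.
  So ∫_0^π (u')² dx = 18*π + 200*π − 800/7 = -800/7 + 218*π.
||u||_{H^1}^2 = (-32/7 + 25*π/2) + (-800/7 + 218*π) = -832/7 + 461*π/2.


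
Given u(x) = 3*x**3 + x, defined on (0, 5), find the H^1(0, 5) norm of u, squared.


||u||_{H^1}^2 = 3267980/21

The H^1 norm (squared) on an interval (0, L) is
  ||u||_{H^1}^2 = ∫_0^L u(x)^2 dx + ∫_0^L u'(x)^2 dx.
Compute u'(x) = 9*x**2 + 1.
Then u(x)^2 = 9*x**6 + 6*x**4 + x**2 and u'(x)^2 = 81*x**4 + 18*x**2 + 1.
Integrate each monomial from 0 to 5 using ∫_0^5 c·x^n dx = c·5^(n+1)/(n+1):
  ∫_0^5 u(x)^2 dx = ∫_0^5 (9*x^6 + 6*x^4 + x^2) dx. Term by term:
    ∫_0^5 9*x^6 dx = 703125/7;  ∫_0^5 6*x^4 dx = 3750;  ∫_0^5 x^2 dx = 125/3.
  Sum: 703125/7 + 3750 + 125/3 = 2189000/21.
  ∫_0^5 u'(x)^2 dx = ∫_0^5 (81*x^4 + 18*x^2 + 1) dx. Term by term:
    ∫_0^5 81*x^4 dx = 50625;  ∫_0^5 18*x^2 dx = 750;  ∫_0^5 1 dx = 5.
  Sum: 50625 + 750 + 5 = 51380.
Adding: ||u||_{H^1}^2 = 2189000/21 + 51380 = 3267980/21.


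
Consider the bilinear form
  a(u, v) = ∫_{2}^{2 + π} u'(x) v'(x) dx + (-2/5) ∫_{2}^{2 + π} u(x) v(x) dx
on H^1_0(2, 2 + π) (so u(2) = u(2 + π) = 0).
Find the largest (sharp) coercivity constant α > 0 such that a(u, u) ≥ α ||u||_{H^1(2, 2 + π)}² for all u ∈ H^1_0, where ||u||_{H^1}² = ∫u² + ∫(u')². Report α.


α = 3/10

Coercivity of a(·,·) on H^1_0(2, 2 + π) means a(u, u) ≥ α ||u||_{H^1}² for every u ∈ H^1_0.
The interval has length L = π, and Poincaré/coercivity depend only on L. Here a(u, u) = ∫(u')² + (-2/5)·∫u².
Here c = -2/5 < 0 with |c| < (π/L)² = 1, so coercivity still holds. The condition a(u,u) ≥ α||u||_{H^1}² reads (1−α)∫(u')² ≥ (α−c)∫u². Any admissible α is ≤ 1 (rapidly oscillating u have ∫u²/∫(u')² → 0), and α = 1 would force 0 ≥ (1−c)∫u², impossible since c < 1; so 1−α > 0. By the sharp Poincaré inequality on H^1_0 of an interval of length L, ∫(u')² ≥ (π/L)²∫u² with equality for the first sine mode sin(π(x−x₀)/L) (x₀ the left endpoint), so the inequality holds for all u iff (1−α)(π/L)² ≥ α − c, i.e. α ≤ ((π/L)² + c)/((π/L)² + 1) = (1 + c(L/π)²)/(1 + (L/π)²). (Direct route, valid since c ≤ 0: Poincaré gives c∫u² ≥ c(L/π)²∫(u')², so a(u,u) ≥ (1 + c(L/π)²)∫(u')², while ||u||_{H^1}² ≤ (1 + (L/π)²)∫(u')²; dividing yields the same α.) With (π/L)² = 1 and c = -2/5, the largest admissible constant is α = ((π/L)² + c)/((π/L)² + 1).
Simplifying, α = 3/10.


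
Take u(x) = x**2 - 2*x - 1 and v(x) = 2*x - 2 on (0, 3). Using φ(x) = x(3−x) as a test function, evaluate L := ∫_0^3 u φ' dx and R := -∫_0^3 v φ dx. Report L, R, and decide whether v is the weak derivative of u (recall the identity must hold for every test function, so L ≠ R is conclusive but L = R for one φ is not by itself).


LHS = -9/2, RHS = -9/2. Yes, v = u' weakly.

u(x) = x**2 - 2*x - 1, classical derivative u'(x) = 2*x - 2.
φ(x) = x(3−x), so φ'(x) = 3 - 2*x.
Note φ(0) = φ(3) = 0, so the boundary term u·φ vanishes.
LHS = ∫_0^3 u(x) φ'(x) dx = ∫_0^3 (-2*x^3 + 7*x^2 - 4*x - 3) dx. Term by term:
  ∫_0^3 -2*x^3 dx = -81/2;  ∫_0^3 7*x^2 dx = 63;  ∫_0^3 -4*x dx = -18;
  ∫_0^3 -3 dx = -9.
Sum: -81/2 + 63 − 18 − 9 = -9/2.
So LHS = -9/2.
∫_0^3 v(x) φ(x) dx = ∫_0^3 (-2*x^3 + 8*x^2 - 6*x) dx. Term by term:
  ∫_0^3 -2*x^3 dx = -81/2;  ∫_0^3 8*x^2 dx = 72;  ∫_0^3 -6*x dx = -27.
Sum: -81/2 + 72 − 27 = 9/2.
So RHS = -∫_0^3 v(x) φ(x) dx = -9/2.
LHS = RHS, so the identity holds for this test φ.
Moreover u is smooth here and v(x) = u'(x) = 2*x - 2 pointwise, so the identity holds for every test function. Hence v is the weak derivative of u.


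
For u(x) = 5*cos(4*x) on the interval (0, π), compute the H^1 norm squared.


||u||_{H^1(0,π)}^2 = 425*π/2

u'(x) = -20*sin(4*x).
Expand u² and (u')² and integrate term by term on (0, π), using: for integers n ≥ 1, ∫_0^π sin²(nx) dx = ∫_0^π cos²(nx) dx = π/2; for n ≠ n', ∫_0^π sin(nx)sin(n'x) dx = ∫_0^π cos(nx)cos(n'x) dx = 0; and by product-to-sum, ∫_0^π sin(nx)cos(n'x) dx = ½∫_0^π [sin((n+n')x) + sin((n−n')x)] dx, which is 0 when n+n' is even and 2n/(n²−n'²) when n+n' is odd (it need not vanish on (0, π)).
  u² squared terms: (5)²·∫cos(4x)² dx = 25·π/2 = 25*π/2.
  So ∫_0^π u² dx = 25*π/2.
  (u')² squared terms: (-20)²·∫sin(4x)² dx = 400·π/2 = 200*π.
  So ∫_0^π (u')² dx = 200*π.
||u||_{H^1}^2 = (25*π/2) + (200*π) = 425*π/2.


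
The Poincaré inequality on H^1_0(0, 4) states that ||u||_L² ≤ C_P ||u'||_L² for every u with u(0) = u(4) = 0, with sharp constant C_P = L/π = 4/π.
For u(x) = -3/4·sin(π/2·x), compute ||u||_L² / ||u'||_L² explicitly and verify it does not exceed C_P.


||u||_L² / ||u'||_L² = 2/π < C_P = 4/π.

u(x) = -3/4·sin(π/2·x), so u'(x) = -3*π*cos(π*x/2)/8.
Writing u(x) = A·sin(kπx/L) with A = -3/4 and k = 2, use ∫_0^L sin²(kπx/L) dx = L/2 and ∫_0^L cos²(kπx/L) dx = L/2.
u² = 9/16·sin²(π/2·x) and (u')² = 9*π^2/64·cos²(π/2·x), and each of sin², cos² integrates to L/2 = 2 over (0, 4).
∫_0^4 u² dx = 9/8, so ||u||_L² = 3*sqrt(2)/4.
∫_0^4 (u')² dx = 9*π^2/32, so ||u'||_L² = 3*sqrt(2)*π/8.
Ratio ||u||_L² / ||u'||_L² = 2/π.
Sharp Poincaré constant on H^1_0(0, 4) is C_P = L/π = 4/π, achieved by sin(π/4·x).
This is the k = 2 harmonic; the ratio L/(kπ) is strictly less than C_P = L/π, consistent with the sharp inequality ||u||_L² ≤ C_P ||u'||_L².


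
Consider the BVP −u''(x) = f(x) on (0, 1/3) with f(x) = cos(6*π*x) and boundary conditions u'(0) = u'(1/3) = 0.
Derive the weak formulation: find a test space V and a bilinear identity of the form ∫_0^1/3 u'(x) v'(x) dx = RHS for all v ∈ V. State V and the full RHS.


V = H^1(0, 1/3) (no boundary constraint on v; u is determined up to an additive constant); weak form: ∫_0^1/3 u'v' dx = ∫_0^1/3 (cos(6*π*x)) v dx for all v ∈ V.

Multiply both sides by a test function v and integrate from 0 to 1/3:
  ∫_0^1/3 −u''(x) v(x) dx = ∫_0^1/3 f(x) v(x) dx.
Integrate the LHS by parts once:
  ∫_0^1/3 −u'' v dx = −[u'(x) v(x)]_0^1/3 + ∫_0^1/3 u'(x) v'(x) dx.
Thus ∫_0^1/3 u'(x) v'(x) dx = ∫_0^1/3 f(x) v(x) dx + [u'(x) v(x)]_0^1/3.
Choose V so that boundary terms are either known or forced to vanish.
u has homogeneous Neumann: u'(0) = u'(1/3) = 0. So [u' v]_0^1/3 = 0·v(1/3) − 0·v(0) = 0 for any v; take V = H^1(0, 1/3).
Weak formulation: find u (satisfying any essential BC) such that ∫_0^1/3 u'(x) v'(x) dx = ∫_0^1/3 f v dx for all v ∈ V (homogeneous Neumann, so boundary terms vanish).
Substituting f(x) = cos(6*π*x), the right-hand side is ∫_0^1/3 (cos(6*π*x)) v dx.
Compatibility check (pure Neumann): taking v ≡ 1 ∈ V gives 0 = ∫_0^1/3 f dx + (0) − (0), i.e. ∫_0^1/3 f dx must equal u'(0) − u'(1/3) = 0. Indeed ∫_0^1/3 (cos(6*π*x)) dx = 0, so the data are compatible. The solution is then unique only up to an additive constant (fix it e.g. by requiring ∫_0^1/3 u dx = 0).


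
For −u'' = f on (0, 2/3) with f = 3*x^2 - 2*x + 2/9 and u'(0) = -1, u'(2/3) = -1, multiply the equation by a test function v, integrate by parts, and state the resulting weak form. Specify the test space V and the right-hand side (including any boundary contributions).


V = H^1(0, 2/3) (v unrestricted at boundary; u is determined up to an additive constant); weak form: ∫_0^2/3 u'v' dx = ∫_0^2/3 (3*x^2 - 2*x + 2/9) v dx − v(2/3) + v(0) for all v ∈ V.

Multiply both sides by a test function v and integrate from 0 to 2/3:
  ∫_0^2/3 −u''(x) v(x) dx = ∫_0^2/3 f(x) v(x) dx.
Integrate the LHS by parts once:
  ∫_0^2/3 −u'' v dx = −[u'(x) v(x)]_0^2/3 + ∫_0^2/3 u'(x) v'(x) dx.
Thus ∫_0^2/3 u'(x) v'(x) dx = ∫_0^2/3 f(x) v(x) dx + [u'(x) v(x)]_0^2/3.
Choose V so that boundary terms are either known or forced to vanish.
u has inhomogeneous Neumann u'(0) = -1, u'(2/3) = -1. [u' v]_0^2/3 = (-1)·v(2/3) − (-1)·v(0) = − v(2/3) + v(0). Take V = H^1(0, 2/3); boundary term becomes part of RHS.
Weak formulation: find u (satisfying any essential BC) such that ∫_0^2/3 u'(x) v'(x) dx = ∫_0^2/3 f v dx − v(2/3) + v(0) for all v ∈ V (Neumann data are natural BCs: they enter the RHS as boundary terms).
Substituting f(x) = 3*x^2 - 2*x + 2/9, the right-hand side is ∫_0^2/3 (3*x^2 - 2*x + 2/9) v dx − v(2/3) + v(0).
Compatibility check (pure Neumann): taking v ≡ 1 ∈ V gives 0 = ∫_0^2/3 f dx + (-1) − (-1), i.e. ∫_0^2/3 f dx must equal u'(0) − u'(2/3) = 0. Indeed ∫_0^2/3 (3*x^2 - 2*x + 2/9) dx = 0, so the data are compatible. The solution is then unique only up to an additive constant (fix it e.g. by requiring ∫_0^2/3 u dx = 0).
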